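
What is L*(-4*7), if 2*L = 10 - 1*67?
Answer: 798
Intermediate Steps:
L = -57/2 (L = (10 - 1*67)/2 = (10 - 67)/2 = (½)*(-57) = -57/2 ≈ -28.500)
L*(-4*7) = -(-114)*7 = -57/2*(-28) = 798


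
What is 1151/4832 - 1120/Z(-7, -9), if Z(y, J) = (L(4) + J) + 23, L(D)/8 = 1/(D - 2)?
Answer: -2695561/43488 ≈ -61.984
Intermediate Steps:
L(D) = 8/(-2 + D) (L(D) = 8/(D - 2) = 8/(-2 + D))
Z(y, J) = 27 + J (Z(y, J) = (8/(-2 + 4) + J) + 23 = (8/2 + J) + 23 = (8*(½) + J) + 23 = (4 + J) + 23 = 27 + J)
1151/4832 - 1120/Z(-7, -9) = 1151/4832 - 1120/(27 - 9) = 1151*(1/4832) - 1120/18 = 1151/4832 - 1120*1/18 = 1151/4832 - 560/9 = -2695561/43488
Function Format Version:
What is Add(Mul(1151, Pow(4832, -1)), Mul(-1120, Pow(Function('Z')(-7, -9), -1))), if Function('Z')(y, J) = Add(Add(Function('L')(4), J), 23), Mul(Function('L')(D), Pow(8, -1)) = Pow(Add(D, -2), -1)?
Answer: Rational(-2695561, 43488) ≈ -61.984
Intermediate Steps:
Function('L')(D) = Mul(8, Pow(Add(-2, D), -1)) (Function('L')(D) = Mul(8, Pow(Add(D, -2), -1)) = Mul(8, Pow(Add(-2, D), -1)))
Function('Z')(y, J) = Add(27, J) (Function('Z')(y, J) = Add(Add(Mul(8, Pow(Add(-2, 4), -1)), J), 23) = Add(Add(Mul(8, Pow(2, -1)), J), 23) = Add(Add(Mul(8, Rational(1, 2)), J), 23) = Add(Add(4, J), 23) = Add(27, J))
Add(Mul(1151, Pow(4832, -1)), Mul(-1120, Pow(Function('Z')(-7, -9), -1))) = Add(Mul(1151, Pow(4832, -1)), Mul(-1120, Pow(Add(27, -9), -1))) = Add(Mul(1151, Rational(1, 4832)), Mul(-1120, Pow(18, -1))) = Add(Rational(1151, 4832), Mul(-1120, Rational(1, 18))) = Add(Rational(1151, 4832), Rational(-560, 9)) = Rational(-2695561, 43488)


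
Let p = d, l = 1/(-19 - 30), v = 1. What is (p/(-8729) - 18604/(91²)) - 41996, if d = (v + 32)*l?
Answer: -3035836907343/72284849 ≈ -41998.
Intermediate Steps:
l = -1/49 (l = 1/(-49) = -1/49 ≈ -0.020408)
d = -33/49 (d = (1 + 32)*(-1/49) = 33*(-1/49) = -33/49 ≈ -0.67347)
p = -33/49 ≈ -0.67347
(p/(-8729) - 18604/(91²)) - 41996 = (-33/49/(-8729) - 18604/(91²)) - 41996 = (-33/49*(-1/8729) - 18604/8281) - 41996 = (33/427721 - 18604*1/8281) - 41996 = (33/427721 - 18604/8281) - 41996 = -162388739/72284849 - 41996 = -3035836907343/72284849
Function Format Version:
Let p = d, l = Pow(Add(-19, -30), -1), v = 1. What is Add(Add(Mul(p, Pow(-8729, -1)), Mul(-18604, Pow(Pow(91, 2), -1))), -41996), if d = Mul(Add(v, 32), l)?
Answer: Rational(-3035836907343, 72284849) ≈ -41998.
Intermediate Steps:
l = Rational(-1, 49) (l = Pow(-49, -1) = Rational(-1, 49) ≈ -0.020408)
d = Rational(-33, 49) (d = Mul(Add(1, 32), Rational(-1, 49)) = Mul(33, Rational(-1, 49)) = Rational(-33, 49) ≈ -0.67347)
p = Rational(-33, 49) ≈ -0.67347
Add(Add(Mul(p, Pow(-8729, -1)), Mul(-18604, Pow(Pow(91, 2), -1))), -41996) = Add(Add(Mul(Rational(-33, 49), Pow(-8729, -1)), Mul(-18604, Pow(Pow(91, 2), -1))), -41996) = Add(Add(Mul(Rational(-33, 49), Rational(-1, 8729)), Mul(-18604, Pow(8281, -1))), -41996) = Add(Add(Rational(33, 427721), Mul(-18604, Rational(1, 8281))), -41996) = Add(Add(Rational(33, 427721), Rational(-18604, 8281)), -41996) = Add(Rational(-162388739, 72284849), -41996) = Rational(-3035836907343, 72284849)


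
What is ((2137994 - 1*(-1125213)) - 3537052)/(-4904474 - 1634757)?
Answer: 273845/6539231 ≈ 0.041877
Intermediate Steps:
((2137994 - 1*(-1125213)) - 3537052)/(-4904474 - 1634757) = ((2137994 + 1125213) - 3537052)/(-6539231) = (3263207 - 3537052)*(-1/6539231) = -273845*(-1/6539231) = 273845/6539231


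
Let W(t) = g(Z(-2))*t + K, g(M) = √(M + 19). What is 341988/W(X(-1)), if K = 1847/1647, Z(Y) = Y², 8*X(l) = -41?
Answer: -66581156729088/104659271591 - 304278950354976*√23/104659271591 ≈ -14579.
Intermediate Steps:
X(l) = -41/8 (X(l) = (⅛)*(-41) = -41/8)
g(M) = √(19 + M)
K = 1847/1647 (K = 1847*(1/1647) = 1847/1647 ≈ 1.1214)
W(t) = 1847/1647 + t*√23 (W(t) = √(19 + (-2)²)*t + 1847/1647 = √(19 + 4)*t + 1847/1647 = √23*t + 1847/1647 = t*√23 + 1847/1647 = 1847/1647 + t*√23)
341988/W(X(-1)) = 341988/(1847/1647 - 41*√23/8)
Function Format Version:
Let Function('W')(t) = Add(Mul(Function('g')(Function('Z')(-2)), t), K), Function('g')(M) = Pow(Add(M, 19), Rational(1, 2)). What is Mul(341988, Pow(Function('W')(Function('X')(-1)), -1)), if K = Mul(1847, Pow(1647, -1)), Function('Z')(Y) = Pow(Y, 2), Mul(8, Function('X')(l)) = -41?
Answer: Add(Rational(-66581156729088, 104659271591), Mul(Rational(-304278950354976, 104659271591), Pow(23, Rational(1, 2)))) ≈ -14579.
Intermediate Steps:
Function('X')(l) = Rational(-41, 8) (Function('X')(l) = Mul(Rational(1, 8), -41) = Rational(-41, 8))
Function('g')(M) = Pow(Add(19, M), Rational(1, 2))
K = Rational(1847, 1647) (K = Mul(1847, Rational(1, 1647)) = Rational(1847, 1647) ≈ 1.1214)
Function('W')(t) = Add(Rational(1847, 1647), Mul(t, Pow(23, Rational(1, 2)))) (Function('W')(t) = Add(Mul(Pow(Add(19, Pow(-2, 2)), Rational(1, 2)), t), Rational(1847, 1647)) = Add(Mul(Pow(Add(19, 4), Rational(1, 2)), t), Rational(1847, 1647)) = Add(Mul(Pow(23, Rational(1, 2)), t), Rational(1847, 1647)) = Add(Mul(t, Pow(23, Rational(1, 2))), Rational(1847, 1647)) = Add(Rational(1847, 1647), Mul(t, Pow(23, Rational(1, 2)))))
Mul(341988, Pow(Function('W')(Function('X')(-1)), -1)) = Mul(341988, Pow(Add(Rational(1847, 1647), Mul(Rational(-41, 8), Pow(23, Rational(1, 2)))), -1))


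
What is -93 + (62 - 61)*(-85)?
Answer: -178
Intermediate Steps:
-93 + (62 - 61)*(-85) = -93 + 1*(-85) = -93 - 85 = -178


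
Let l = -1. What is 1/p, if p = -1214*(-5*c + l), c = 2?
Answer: 1/13354 ≈ 7.4884e-5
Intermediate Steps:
p = 13354 (p = -1214*(-5*2 - 1) = -1214*(-10 - 1) = -1214*(-11) = 13354)
1/p = 1/13354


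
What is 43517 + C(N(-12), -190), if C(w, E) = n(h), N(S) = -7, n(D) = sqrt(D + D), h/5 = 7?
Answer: 43517 + sqrt(70) ≈ 43525.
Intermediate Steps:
h = 35 (h = 5*7 = 35)
n(D) = sqrt(2)*sqrt(D) (n(D) = sqrt(2*D) = sqrt(2)*sqrt(D))
C(w, E) = sqrt(70) (C(w, E) = sqrt(2)*sqrt(35) = sqrt(70))
43517 + C(N(-12), -190) = 43517 + sqrt(70)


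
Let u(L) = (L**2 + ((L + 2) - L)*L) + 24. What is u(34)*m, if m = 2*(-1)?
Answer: -2496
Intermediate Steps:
m = -2
u(L) = 24 + L**2 + 2*L (u(L) = (L**2 + ((2 + L) - L)*L) + 24 = (L**2 + 2*L) + 24 = 24 + L**2 + 2*L)
u(34)*m = (24 + 34**2 + 2*34)*(-2) = (24 + 1156 + 68)*(-2) = 1248*(-2) = -2496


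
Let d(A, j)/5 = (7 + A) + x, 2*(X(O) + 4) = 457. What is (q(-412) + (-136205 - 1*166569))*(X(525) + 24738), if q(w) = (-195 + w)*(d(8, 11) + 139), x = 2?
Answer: -10952097175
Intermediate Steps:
X(O) = 449/2 (X(O) = -4 + (½)*457 = -4 + 457/2 = 449/2)
d(A, j) = 45 + 5*A (d(A, j) = 5*((7 + A) + 2) = 5*(9 + A) = 45 + 5*A)
q(w) = -43680 + 224*w (q(w) = (-195 + w)*((45 + 5*8) + 139) = (-195 + w)*((45 + 40) + 139) = (-195 + w)*(85 + 139) = (-195 + w)*224 = -43680 + 224*w)
(q(-412) + (-136205 - 1*166569))*(X(525) + 24738) = ((-43680 + 224*(-412)) + (-136205 - 1*166569))*(449/2 + 24738) = ((-43680 - 92288) + (-136205 - 166569))*(49925/2) = (-135968 - 302774)*(49925/2) = -438742*49925/2 = -10952097175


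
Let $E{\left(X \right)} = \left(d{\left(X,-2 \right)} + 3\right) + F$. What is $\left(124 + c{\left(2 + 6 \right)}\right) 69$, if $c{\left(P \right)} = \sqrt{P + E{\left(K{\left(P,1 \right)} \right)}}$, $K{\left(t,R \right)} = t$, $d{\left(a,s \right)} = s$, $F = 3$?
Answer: $8556 + 138 \sqrt{3} \approx 8795.0$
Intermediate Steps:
$E{\left(X \right)} = 4$ ($E{\left(X \right)} = \left(-2 + 3\right) + 3 = 1 + 3 = 4$)
$c{\left(P \right)} = \sqrt{4 + P}$ ($c{\left(P \right)} = \sqrt{P + 4} = \sqrt{4 + P}$)
$\left(124 + c{\left(2 + 6 \right)}\right) 69 = \left(124 + \sqrt{4 + \left(2 + 6\right)}\right) 69 = \left(124 + \sqrt{4 + 8}\right) 69 = \left(124 + \sqrt{12}\right) 69 = \left(124 + 2 \sqrt{3}\right) 69 = 8556 + 138 \sqrt{3}$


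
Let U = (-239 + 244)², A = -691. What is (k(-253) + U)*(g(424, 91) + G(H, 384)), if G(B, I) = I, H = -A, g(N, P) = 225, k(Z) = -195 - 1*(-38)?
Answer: -80388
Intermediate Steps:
U = 25 (U = 5² = 25)
k(Z) = -157 (k(Z) = -195 + 38 = -157)
H = 691 (H = -1*(-691) = 691)
(k(-253) + U)*(g(424, 91) + G(H, 384)) = (-157 + 25)*(225 + 384) = -132*609 = -80388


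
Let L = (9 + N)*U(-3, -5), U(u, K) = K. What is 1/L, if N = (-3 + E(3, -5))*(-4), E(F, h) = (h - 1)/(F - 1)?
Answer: -1/165 ≈ -0.0060606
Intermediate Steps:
E(F, h) = (-1 + h)/(-1 + F)
N = 24 (N = (-3 + (-1 - 5)/(-1 + 3))*(-4) = (-3 - 6/2)*(-4) = (-3 + (½)*(-6))*(-4) = (-3 - 3)*(-4) = -6*(-4) = 24)
L = -165 (L = (9 + 24)*(-5) = 33*(-5) = -165)
1/L = 1/(-165) = -1/165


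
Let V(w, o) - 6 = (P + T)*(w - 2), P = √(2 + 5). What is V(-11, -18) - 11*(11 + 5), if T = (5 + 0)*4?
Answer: -430 - 13*√7 ≈ -464.39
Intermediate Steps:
P = √7 ≈ 2.6458
T = 20 (T = 5*4 = 20)
V(w, o) = 6 + (-2 + w)*(20 + √7) (V(w, o) = 6 + (√7 + 20)*(w - 2) = 6 + (20 + √7)*(-2 + w) = 6 + (-2 + w)*(20 + √7))
V(-11, -18) - 11*(11 + 5) = (-34 - 2*√7 + 20*(-11) - 11*√7) - 11*(11 + 5) = (-34 - 2*√7 - 220 - 11*√7) - 11*16 = (-254 - 13*√7) - 1*176 = (-254 - 13*√7) - 176 = -430 - 13*√7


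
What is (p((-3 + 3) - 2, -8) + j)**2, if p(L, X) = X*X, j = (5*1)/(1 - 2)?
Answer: 3481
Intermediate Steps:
j = -5 (j = 5/(-1) = 5*(-1) = -5)
p(L, X) = X**2
(p((-3 + 3) - 2, -8) + j)**2 = ((-8)**2 - 5)**2 = (64 - 5)**2 = 59**2 = 3481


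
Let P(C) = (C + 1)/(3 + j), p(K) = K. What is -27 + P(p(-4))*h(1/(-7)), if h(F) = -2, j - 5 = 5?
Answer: -345/13 ≈ -26.538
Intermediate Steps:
j = 10 (j = 5 + 5 = 10)
P(C) = 1/13 + C/13 (P(C) = (C + 1)/(3 + 10) = (1 + C)/13 = (1 + C)*(1/13) = 1/13 + C/13)
-27 + P(p(-4))*h(1/(-7)) = -27 + (1/13 + (1/13)*(-4))*(-2) = -27 + (1/13 - 4/13)*(-2) = -27 - 3/13*(-2) = -27 + 6/13 = -345/13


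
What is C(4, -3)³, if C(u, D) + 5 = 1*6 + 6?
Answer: 343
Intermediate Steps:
C(u, D) = 7 (C(u, D) = -5 + (1*6 + 6) = -5 + (6 + 6) = -5 + 12 = 7)
C(4, -3)³ = 7³ = 343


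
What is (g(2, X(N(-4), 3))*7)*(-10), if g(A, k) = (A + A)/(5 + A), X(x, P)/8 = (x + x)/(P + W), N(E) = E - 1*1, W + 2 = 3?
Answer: -40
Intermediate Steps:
W = 1 (W = -2 + 3 = 1)
N(E) = -1 + E (N(E) = E - 1 = -1 + E)
X(x, P) = 16*x/(1 + P) (X(x, P) = 8*((x + x)/(P + 1)) = 8*((2*x)/(1 + P)) = 8*(2*x/(1 + P)) = 16*x/(1 + P))
g(A, k) = 2*A/(5 + A) (g(A, k) = (2*A)/(5 + A) = 2*A/(5 + A))
(g(2, X(N(-4), 3))*7)*(-10) = ((2*2/(5 + 2))*7)*(-10) = ((2*2/7)*7)*(-10) = ((2*2*(⅐))*7)*(-10) = ((4/7)*7)*(-10) = 4*(-10) = -40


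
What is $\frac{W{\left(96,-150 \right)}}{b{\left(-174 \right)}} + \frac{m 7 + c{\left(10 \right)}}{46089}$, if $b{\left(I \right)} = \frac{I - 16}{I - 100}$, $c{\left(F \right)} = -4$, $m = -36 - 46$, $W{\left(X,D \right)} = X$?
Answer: $\frac{606107618}{4378455} \approx 138.43$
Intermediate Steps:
$m = -82$
$b{\left(I \right)} = \frac{-16 + I}{-100 + I}$
$\frac{W{\left(96,-150 \right)}}{b{\left(-174 \right)}} + \frac{m 7 + c{\left(10 \right)}}{46089} = \frac{96}{\frac{1}{-100 - 174} \left(-16 - 174\right)} + \frac{\left(-82\right) 7 - 4}{46089} = \frac{96}{\frac{1}{-274} \left(-190\right)} + \left(-574 - 4\right) \frac{1}{46089} = \frac{96}{\left(- \frac{1}{274}\right) \left(-190\right)} - \frac{578}{46089} = \frac{96}{\frac{95}{137}} - \frac{578}{46089} = 96 \cdot \frac{137}{95} - \frac{578}{46089} = \frac{13152}{95} - \frac{578}{46089} = \frac{606107618}{4378455}$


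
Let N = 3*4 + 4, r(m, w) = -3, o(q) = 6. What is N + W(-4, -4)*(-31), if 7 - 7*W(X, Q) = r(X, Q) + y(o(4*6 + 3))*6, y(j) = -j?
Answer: -1314/7 ≈ -187.71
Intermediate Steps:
W(X, Q) = 46/7 (W(X, Q) = 1 - (-3 - 1*6*6)/7 = 1 - (-3 - 6*6)/7 = 1 - (-3 - 36)/7 = 1 - ⅐*(-39) = 1 + 39/7 = 46/7)
N = 16 (N = 12 + 4 = 16)
N + W(-4, -4)*(-31) = 16 + (46/7)*(-31) = 16 - 1426/7 = -1314/7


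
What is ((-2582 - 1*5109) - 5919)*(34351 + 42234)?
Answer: -1042321850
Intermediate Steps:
((-2582 - 1*5109) - 5919)*(34351 + 42234) = ((-2582 - 5109) - 5919)*76585 = (-7691 - 5919)*76585 = -13610*76585 = -1042321850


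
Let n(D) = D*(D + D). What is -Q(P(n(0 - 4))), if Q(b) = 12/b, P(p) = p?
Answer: -3/8 ≈ -0.37500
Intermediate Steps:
n(D) = 2*D² (n(D) = D*(2*D) = 2*D²)
-Q(P(n(0 - 4))) = -12/(2*(0 - 4)²) = -12/(2*(-4)²) = -12/(2*16) = -12/32 = -1*3/8 = -3/8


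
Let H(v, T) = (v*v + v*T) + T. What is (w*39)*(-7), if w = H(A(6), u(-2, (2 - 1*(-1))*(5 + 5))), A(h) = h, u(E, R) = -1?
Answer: -7917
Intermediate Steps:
H(v, T) = T + v**2 + T*v (H(v, T) = (v**2 + T*v) + T = T + v**2 + T*v)
w = 29 (w = -1 + 6**2 - 1*6 = -1 + 36 - 6 = 29)
(w*39)*(-7) = (29*39)*(-7) = 1131*(-7) = -7917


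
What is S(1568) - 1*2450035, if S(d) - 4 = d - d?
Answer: -2450031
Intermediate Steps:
S(d) = 4 (S(d) = 4 + (d - d) = 4 + 0 = 4)
S(1568) - 1*2450035 = 4 - 1*2450035 = 4 - 2450035 = -2450031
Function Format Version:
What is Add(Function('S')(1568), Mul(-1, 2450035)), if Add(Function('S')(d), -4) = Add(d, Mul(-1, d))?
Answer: -2450031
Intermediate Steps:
Function('S')(d) = 4 (Function('S')(d) = Add(4, Add(d, Mul(-1, d))) = Add(4, 0) = 4)
Add(Function('S')(1568), Mul(-1, 2450035)) = Add(4, Mul(-1, 2450035)) = Add(4, -2450035) = -2450031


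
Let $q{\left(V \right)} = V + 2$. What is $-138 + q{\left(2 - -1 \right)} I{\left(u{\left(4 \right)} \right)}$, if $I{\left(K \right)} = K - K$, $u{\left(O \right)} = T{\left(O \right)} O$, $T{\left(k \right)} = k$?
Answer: $-138$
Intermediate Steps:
$u{\left(O \right)} = O^{2}$ ($u{\left(O \right)} = O O = O^{2}$)
$q{\left(V \right)} = 2 + V$
$I{\left(K \right)} = 0$
$-138 + q{\left(2 - -1 \right)} I{\left(u{\left(4 \right)} \right)} = -138 + \left(2 + \left(2 - -1\right)\right) 0 = -138 + \left(2 + \left(2 + 1\right)\right) 0 = -138 + \left(2 + 3\right) 0 = -138 + 5 \cdot 0 = -138 + 0 = -138$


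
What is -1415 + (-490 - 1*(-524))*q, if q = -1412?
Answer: -49423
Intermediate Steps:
-1415 + (-490 - 1*(-524))*q = -1415 + (-490 - 1*(-524))*(-1412) = -1415 + (-490 + 524)*(-1412) = -1415 + 34*(-1412) = -1415 - 48008 = -49423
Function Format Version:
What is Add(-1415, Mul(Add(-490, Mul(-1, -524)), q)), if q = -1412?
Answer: -49423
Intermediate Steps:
Add(-1415, Mul(Add(-490, Mul(-1, -524)), q)) = Add(-1415, Mul(Add(-490, Mul(-1, -524)), -1412)) = Add(-1415, Mul(Add(-490, 524), -1412)) = Add(-1415, Mul(34, -1412)) = Add(-1415, -48008) = -49423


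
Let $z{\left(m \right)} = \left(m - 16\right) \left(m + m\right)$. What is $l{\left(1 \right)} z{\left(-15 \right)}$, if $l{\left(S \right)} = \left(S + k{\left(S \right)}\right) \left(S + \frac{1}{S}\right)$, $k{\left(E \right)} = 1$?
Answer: $3720$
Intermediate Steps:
$l{\left(S \right)} = \left(1 + S\right) \left(S + \frac{1}{S}\right)$ ($l{\left(S \right)} = \left(S + 1\right) \left(S + \frac{1}{S}\right) = \left(1 + S\right) \left(S + \frac{1}{S}\right)$)
$z{\left(m \right)} = 2 m \left(-16 + m\right)$ ($z{\left(m \right)} = \left(-16 + m\right) 2 m = 2 m \left(-16 + m\right)$)
$l{\left(1 \right)} z{\left(-15 \right)} = \left(1 + 1 + 1^{-1} + 1^{2}\right) 2 \left(-15\right) \left(-16 - 15\right) = \left(1 + 1 + 1 + 1\right) 2 \left(-15\right) \left(-31\right) = 4 \cdot 930 = 3720$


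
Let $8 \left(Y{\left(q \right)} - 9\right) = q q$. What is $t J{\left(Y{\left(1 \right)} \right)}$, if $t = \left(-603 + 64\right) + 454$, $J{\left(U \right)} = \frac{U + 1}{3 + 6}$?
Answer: $- \frac{765}{8} \approx -95.625$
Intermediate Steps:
$Y{\left(q \right)} = 9 + \frac{q^{2}}{8}$ ($Y{\left(q \right)} = 9 + \frac{q q}{8} = 9 + \frac{q^{2}}{8}$)
$J{\left(U \right)} = \frac{1}{9} + \frac{U}{9}$ ($J{\left(U \right)} = \frac{1 + U}{9} = \left(1 + U\right) \frac{1}{9} = \frac{1}{9} + \frac{U}{9}$)
$t = -85$ ($t = -539 + 454 = -85$)
$t J{\left(Y{\left(1 \right)} \right)} = - 85 \left(\frac{1}{9} + \frac{9 + \frac{1^{2}}{8}}{9}\right) = - 85 \left(\frac{1}{9} + \frac{9 + \frac{1}{8} \cdot 1}{9}\right) = - 85 \left(\frac{1}{9} + \frac{9 + \frac{1}{8}}{9}\right) = - 85 \left(\frac{1}{9} + \frac{1}{9} \cdot \frac{73}{8}\right) = - 85 \left(\frac{1}{9} + \frac{73}{72}\right) = \left(-85\right) \frac{9}{8} = - \frac{765}{8}$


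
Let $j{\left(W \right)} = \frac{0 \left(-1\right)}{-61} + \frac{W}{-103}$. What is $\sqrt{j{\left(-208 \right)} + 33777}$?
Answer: $\frac{\sqrt{358361617}}{103} \approx 183.79$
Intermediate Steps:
$j{\left(W \right)} = - \frac{W}{103}$ ($j{\left(W \right)} = 0 \left(- \frac{1}{61}\right) + W \left(- \frac{1}{103}\right) = 0 - \frac{W}{103} = - \frac{W}{103}$)
$\sqrt{j{\left(-208 \right)} + 33777} = \sqrt{\left(- \frac{1}{103}\right) \left(-208\right) + 33777} = \sqrt{\frac{208}{103} + 33777} = \sqrt{\frac{3479239}{103}} = \frac{\sqrt{358361617}}{103}$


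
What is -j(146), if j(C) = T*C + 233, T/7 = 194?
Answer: -198501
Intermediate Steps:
T = 1358 (T = 7*194 = 1358)
j(C) = 233 + 1358*C (j(C) = 1358*C + 233 = 233 + 1358*C)
-j(146) = -(233 + 1358*146) = -(233 + 198268) = -1*198501 = -198501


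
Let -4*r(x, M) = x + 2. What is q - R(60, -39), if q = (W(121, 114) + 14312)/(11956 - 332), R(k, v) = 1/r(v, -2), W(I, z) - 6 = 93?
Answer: 486711/430088 ≈ 1.1317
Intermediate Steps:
r(x, M) = -1/2 - x/4 (r(x, M) = -(x + 2)/4 = -(2 + x)/4 = -1/2 - x/4)
W(I, z) = 99 (W(I, z) = 6 + 93 = 99)
R(k, v) = 1/(-1/2 - v/4)
q = 14411/11624 (q = (99 + 14312)/(11956 - 332) = 14411/11624 ≈ 1.2398)
q - R(60, -39) = 14411/11624 - (-4)/(2 - 39) = 14411/11624 - (-4)/(-37) = 14411/11624 - (-4)*(-1)/37 = 14411/11624 - 1*4/37 = 14411/11624 - 4/37 = 486711/430088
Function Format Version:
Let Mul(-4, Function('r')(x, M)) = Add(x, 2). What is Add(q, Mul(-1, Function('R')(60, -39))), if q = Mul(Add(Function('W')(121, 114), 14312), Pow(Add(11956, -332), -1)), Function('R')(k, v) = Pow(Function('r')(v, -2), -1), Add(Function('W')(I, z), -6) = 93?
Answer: Rational(486711, 430088) ≈ 1.1317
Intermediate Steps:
Function('r')(x, M) = Add(Rational(-1, 2), Mul(Rational(-1, 4), x)) (Function('r')(x, M) = Mul(Rational(-1, 4), Add(x, 2)) = Mul(Rational(-1, 4), Add(2, x)) = Add(Rational(-1, 2), Mul(Rational(-1, 4), x)))
Function('W')(I, z) = 99 (Function('W')(I, z) = Add(6, 93) = 99)
Function('R')(k, v) = Pow(Add(Rational(-1, 2), Mul(Rational(-1, 4), v)), -1)
q = Rational(14411, 11624) (q = Mul(Add(99, 14312), Pow(Add(11956, -332), -1)) = Mul(14411, Pow(11624, -1)) = Mul(14411, Rational(1, 11624)) = Rational(14411, 11624) ≈ 1.2398)
Add(q, Mul(-1, Function('R')(60, -39))) = Add(Rational(14411, 11624), Mul(-1, Mul(-4, Pow(Add(2, -39), -1)))) = Add(Rational(14411, 11624), Mul(-1, Mul(-4, Pow(-37, -1)))) = Add(Rational(14411, 11624), Mul(-1, Mul(-4, Rational(-1, 37)))) = Add(Rational(14411, 11624), Mul(-1, Rational(4, 37))) = Add(Rational(14411, 11624), Rational(-4, 37)) = Rational(486711, 430088)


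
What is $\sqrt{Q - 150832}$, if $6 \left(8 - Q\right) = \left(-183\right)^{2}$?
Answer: $\frac{i \sqrt{625622}}{2} \approx 395.48 i$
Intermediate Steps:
$Q = - \frac{11147}{2}$ ($Q = 8 - \frac{\left(-183\right)^{2}}{6} = 8 - \frac{11163}{2} = - \frac{11147}{2} \approx -5573.5$)
$\sqrt{Q - 150832} = \sqrt{- \frac{11147}{2} - 150832} = \sqrt{- \frac{312811}{2}} = \frac{i \sqrt{625622}}{2}$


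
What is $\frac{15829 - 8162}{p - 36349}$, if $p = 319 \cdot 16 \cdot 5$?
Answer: $- \frac{451}{637} \approx -0.70801$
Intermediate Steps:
$p = 25520$ ($p = 319 \cdot 80 = 25520$)
$\frac{15829 - 8162}{p - 36349} = \frac{15829 - 8162}{25520 - 36349} = \frac{7667}{-10829} = 7667 \left(- \frac{1}{10829}\right) = - \frac{451}{637}$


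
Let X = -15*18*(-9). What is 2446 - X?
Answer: 16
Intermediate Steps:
X = 2430 (X = -270*(-9) = 2430)
2446 - X = 2446 - 1*2430 = 2446 - 2430 = 16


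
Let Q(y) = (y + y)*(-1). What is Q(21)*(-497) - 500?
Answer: 20374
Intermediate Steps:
Q(y) = -2*y (Q(y) = (2*y)*(-1) = -2*y)
Q(21)*(-497) - 500 = -2*21*(-497) - 500 = -42*(-497) - 500 = 20874 - 500 = 20374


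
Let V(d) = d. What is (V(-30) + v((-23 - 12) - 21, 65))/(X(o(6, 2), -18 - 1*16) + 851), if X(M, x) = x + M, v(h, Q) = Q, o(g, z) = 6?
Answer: 35/823 ≈ 0.042527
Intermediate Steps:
X(M, x) = M + x
(V(-30) + v((-23 - 12) - 21, 65))/(X(o(6, 2), -18 - 1*16) + 851) = (-30 + 65)/((6 + (-18 - 1*16)) + 851) = 35/((6 + (-18 - 16)) + 851) = 35/((6 - 34) + 851) = 35/(-28 + 851) = 35/823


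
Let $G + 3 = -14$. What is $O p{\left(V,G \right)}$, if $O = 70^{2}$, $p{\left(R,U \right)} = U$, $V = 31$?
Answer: $-83300$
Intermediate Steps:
$G = -17$ ($G = -3 - 14 = -17$)
$O = 4900$
$O p{\left(V,G \right)} = 4900 \left(-17\right) = -83300$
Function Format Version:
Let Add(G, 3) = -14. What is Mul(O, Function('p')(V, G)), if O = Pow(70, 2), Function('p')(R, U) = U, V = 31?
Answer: -83300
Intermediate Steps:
G = -17 (G = Add(-3, -14) = -17)
O = 4900
Mul(O, Function('p')(V, G)) = Mul(4900, -17) = -83300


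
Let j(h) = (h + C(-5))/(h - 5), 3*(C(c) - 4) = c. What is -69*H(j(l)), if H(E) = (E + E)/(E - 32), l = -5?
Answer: 138/119 ≈ 1.1597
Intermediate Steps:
C(c) = 4 + c/3
j(h) = (7/3 + h)/(-5 + h) (j(h) = (h + (4 + (⅓)*(-5)))/(h - 5) = (h + (4 - 5/3))/(-5 + h) = (h + 7/3)/(-5 + h) = (7/3 + h)/(-5 + h))
H(E) = 2*E/(-32 + E) (H(E) = (2*E)/(-32 + E) = 2*E/(-32 + E))
-69*H(j(l)) = -138*(7/3 - 5)/(-5 - 5)/(-32 + (7/3 - 5)/(-5 - 5)) = -138*-8/3/(-10)/(-32 - 8/3/(-10)) = -138*(-⅒*(-8/3))/(-32 - ⅒*(-8/3)) = -138*4/(15*(-32 + 4/15)) = -138*4/(15*(-476/15)) = -138*4*(-15)/(15*476) = -69*(-2/119) = 138/119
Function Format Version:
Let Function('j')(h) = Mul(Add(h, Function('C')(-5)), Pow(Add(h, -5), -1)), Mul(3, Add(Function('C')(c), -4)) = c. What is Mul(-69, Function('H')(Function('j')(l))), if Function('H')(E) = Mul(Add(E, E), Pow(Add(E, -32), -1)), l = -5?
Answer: Rational(138, 119) ≈ 1.1597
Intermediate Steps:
Function('C')(c) = Add(4, Mul(Rational(1, 3), c))
Function('j')(h) = Mul(Pow(Add(-5, h), -1), Add(Rational(7, 3), h)) (Function('j')(h) = Mul(Add(h, Add(4, Mul(Rational(1, 3), -5))), Pow(Add(h, -5), -1)) = Mul(Add(h, Add(4, Rational(-5, 3))), Pow(Add(-5, h), -1)) = Mul(Add(h, Rational(7, 3)), Pow(Add(-5, h), -1)) = Mul(Add(Rational(7, 3), h), Pow(Add(-5, h), -1)) = Mul(Pow(Add(-5, h), -1), Add(Rational(7, 3), h)))
Function('H')(E) = Mul(2, E, Pow(Add(-32, E), -1)) (Function('H')(E) = Mul(Mul(2, E), Pow(Add(-32, E), -1)) = Mul(2, E, Pow(Add(-32, E), -1)))
Mul(-69, Function('H')(Function('j')(l))) = Mul(-69, Mul(2, Mul(Pow(Add(-5, -5), -1), Add(Rational(7, 3), -5)), Pow(Add(-32, Mul(Pow(Add(-5, -5), -1), Add(Rational(7, 3), -5))), -1))) = Mul(-69, Mul(2, Mul(Pow(-10, -1), Rational(-8, 3)), Pow(Add(-32, Mul(Pow(-10, -1), Rational(-8, 3))), -1))) = Mul(-69, Mul(2, Mul(Rational(-1, 10), Rational(-8, 3)), Pow(Add(-32, Mul(Rational(-1, 10), Rational(-8, 3))), -1))) = Mul(-69, Mul(2, Rational(4, 15), Pow(Add(-32, Rational(4, 15)), -1))) = Mul(-69, Mul(2, Rational(4, 15), Pow(Rational(-476, 15), -1))) = Mul(-69, Mul(2, Rational(4, 15), Rational(-15, 476))) = Mul(-69, Rational(-2, 119)) = Rational(138, 119)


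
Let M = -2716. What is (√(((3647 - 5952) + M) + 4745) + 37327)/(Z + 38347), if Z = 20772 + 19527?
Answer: 37327/78646 + I*√69/39323 ≈ 0.47462 + 0.00021124*I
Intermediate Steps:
Z = 40299
(√(((3647 - 5952) + M) + 4745) + 37327)/(Z + 38347) = (√(((3647 - 5952) - 2716) + 4745) + 37327)/(40299 + 38347) = (√((-2305 - 2716) + 4745) + 37327)/78646 = (√(-5021 + 4745) + 37327)*(1/78646) = (√(-276) + 37327)*(1/78646) = (2*I*√69 + 37327)*(1/78646) = (37327 + 2*I*√69)*(1/78646) = 37327/78646 + I*√69/39323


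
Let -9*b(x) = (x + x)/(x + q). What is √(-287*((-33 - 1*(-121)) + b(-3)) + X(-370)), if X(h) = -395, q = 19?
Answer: I*√3695466/12 ≈ 160.2*I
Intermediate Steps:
b(x) = -2*x/(9*(19 + x)) (b(x) = -(x + x)/(9*(x + 19)) = -2*x/(9*(19 + x)))
√(-287*((-33 - 1*(-121)) + b(-3)) + X(-370)) = √(-287*((-33 - 1*(-121)) - 2*(-3)/(171 + 9*(-3))) - 395) = √(-287*((-33 + 121) - 2*(-3)/(171 - 27)) - 395) = √(-287*(88 - 2*(-3)/144) - 395) = √(-287*(88 - 2*(-3)*1/144) - 395) = √(-287*(88 + 1/24) - 395) = √(-287*2113/24 - 395) = √(-606431/24 - 395) = √(-615911/24) = I*√3695466/12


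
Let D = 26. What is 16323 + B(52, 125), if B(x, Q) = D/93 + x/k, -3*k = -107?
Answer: 162447463/9951 ≈ 16325.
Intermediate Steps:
k = 107/3 (k = -⅓*(-107) = 107/3 ≈ 35.667)
B(x, Q) = 26/93 + 3*x/107 (B(x, Q) = 26/93 + x/(107/3) = 26*(1/93) + x*(3/107) = 26/93 + 3*x/107)
16323 + B(52, 125) = 16323 + (26/93 + (3/107)*52) = 16323 + (26/93 + 156/107) = 16323 + 17290/9951 = 162447463/9951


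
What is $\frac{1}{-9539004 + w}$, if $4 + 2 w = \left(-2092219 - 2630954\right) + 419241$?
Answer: $- \frac{1}{11690972} \approx -8.5536 \cdot 10^{-8}$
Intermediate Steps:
$w = -2151968$ ($w = -2 + \frac{\left(-2092219 - 2630954\right) + 419241}{2} = -2 + \frac{-4723173 + 419241}{2} = -2 + \frac{1}{2} \left(-4303932\right) = -2 - 2151966 = -2151968$)
$\frac{1}{-9539004 + w} = \frac{1}{-9539004 - 2151968} = \frac{1}{-11690972} = - \frac{1}{11690972}$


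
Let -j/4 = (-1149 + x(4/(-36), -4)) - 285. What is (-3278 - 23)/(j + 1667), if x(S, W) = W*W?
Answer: -3301/7339 ≈ -0.44979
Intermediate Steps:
x(S, W) = W²
j = 5672 (j = -4*((-1149 + (-4)²) - 285) = -4*((-1149 + 16) - 285) = -4*(-1133 - 285) = -4*(-1418) = 5672)
(-3278 - 23)/(j + 1667) = (-3278 - 23)/(5672 + 1667) = -3301/7339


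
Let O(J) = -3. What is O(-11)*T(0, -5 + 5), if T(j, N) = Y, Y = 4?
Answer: -12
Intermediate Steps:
T(j, N) = 4
O(-11)*T(0, -5 + 5) = -3*4 = -12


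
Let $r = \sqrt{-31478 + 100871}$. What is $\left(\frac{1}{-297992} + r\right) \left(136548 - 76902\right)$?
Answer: $- \frac{29823}{148996} + 59646 \sqrt{69393} \approx 1.5712 \cdot 10^{7}$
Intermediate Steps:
$r = \sqrt{69393} \approx 263.43$
$\left(\frac{1}{-297992} + r\right) \left(136548 - 76902\right) = \left(\frac{1}{-297992} + \sqrt{69393}\right) \left(136548 - 76902\right) = \left(- \frac{1}{297992} + \sqrt{69393}\right) 59646 = - \frac{29823}{148996} + 59646 \sqrt{69393}$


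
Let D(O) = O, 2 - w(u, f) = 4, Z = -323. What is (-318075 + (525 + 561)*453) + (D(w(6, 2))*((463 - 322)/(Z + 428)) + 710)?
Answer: 6110661/35 ≈ 1.7459e+5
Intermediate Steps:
w(u, f) = -2 (w(u, f) = 2 - 1*4 = 2 - 4 = -2)
(-318075 + (525 + 561)*453) + (D(w(6, 2))*((463 - 322)/(Z + 428)) + 710) = (-318075 + (525 + 561)*453) + (-2*(463 - 322)/(-323 + 428) + 710) = (-318075 + 1086*453) + (-282/105 + 710) = (-318075 + 491958) + (-282/105 + 710) = 173883 + (-2*47/35 + 710) = 173883 + (-94/35 + 710) = 173883 + 24756/35 = 6110661/35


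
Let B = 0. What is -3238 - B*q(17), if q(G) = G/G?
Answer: -3238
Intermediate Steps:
q(G) = 1
-3238 - B*q(17) = -3238 - 0 = -3238 - 1*0 = -3238 + 0 = -3238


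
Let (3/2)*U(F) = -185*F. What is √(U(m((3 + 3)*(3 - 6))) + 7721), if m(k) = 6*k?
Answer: √21041 ≈ 145.06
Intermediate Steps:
U(F) = -370*F/3 (U(F) = 2*(-185*F)/3 = -370*F/3)
√(U(m((3 + 3)*(3 - 6))) + 7721) = √(-740*(3 + 3)*(3 - 6) + 7721) = √(-740*6*(-3) + 7721) = √(-740*(-18) + 7721) = √(-370/3*(-108) + 7721) = √(13320 + 7721) = √21041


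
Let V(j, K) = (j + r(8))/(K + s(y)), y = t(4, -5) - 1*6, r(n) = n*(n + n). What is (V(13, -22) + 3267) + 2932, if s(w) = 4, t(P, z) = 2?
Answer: 37147/6 ≈ 6191.2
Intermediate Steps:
r(n) = 2*n² (r(n) = n*(2*n) = 2*n²)
y = -4 (y = 2 - 1*6 = 2 - 6 = -4)
V(j, K) = (128 + j)/(4 + K) (V(j, K) = (j + 2*8²)/(K + 4) = (j + 2*64)/(4 + K) = (j + 128)/(4 + K) = (128 + j)/(4 + K))
(V(13, -22) + 3267) + 2932 = ((128 + 13)/(4 - 22) + 3267) + 2932 = (141/(-18) + 3267) + 2932 = (-1/18*141 + 3267) + 2932 = (-47/6 + 3267) + 2932 = 19555/6 + 2932 = 37147/6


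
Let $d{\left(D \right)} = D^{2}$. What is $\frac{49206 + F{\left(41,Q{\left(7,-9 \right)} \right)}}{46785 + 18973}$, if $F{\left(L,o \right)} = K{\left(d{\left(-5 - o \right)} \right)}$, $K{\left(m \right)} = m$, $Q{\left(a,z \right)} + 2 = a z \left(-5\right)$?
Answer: $\frac{75165}{32879} \approx 2.2861$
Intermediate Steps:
$Q{\left(a,z \right)} = -2 - 5 a z$ ($Q{\left(a,z \right)} = -2 + a z \left(-5\right) = -2 - 5 a z$)
$F{\left(L,o \right)} = \left(-5 - o\right)^{2}$
$\frac{49206 + F{\left(41,Q{\left(7,-9 \right)} \right)}}{46785 + 18973} = \frac{49206 + \left(5 - \left(2 + 35 \left(-9\right)\right)\right)^{2}}{46785 + 18973} = \frac{49206 + \left(5 + \left(-2 + 315\right)\right)^{2}}{65758} = \left(49206 + \left(5 + 313\right)^{2}\right) \frac{1}{65758} = \left(49206 + 318^{2}\right) \frac{1}{65758} = \left(49206 + 101124\right) \frac{1}{65758} = 150330 \cdot \frac{1}{65758} = \frac{75165}{32879}$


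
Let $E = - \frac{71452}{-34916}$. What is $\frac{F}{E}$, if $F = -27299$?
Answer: $- \frac{238292971}{17863} \approx -13340.0$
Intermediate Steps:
$E = \frac{17863}{8729}$ ($E = \left(-71452\right) \left(- \frac{1}{34916}\right) = \frac{17863}{8729} \approx 2.0464$)
$\frac{F}{E} = - \frac{27299}{\frac{17863}{8729}} = \left(-27299\right) \frac{8729}{17863} = - \frac{238292971}{17863}$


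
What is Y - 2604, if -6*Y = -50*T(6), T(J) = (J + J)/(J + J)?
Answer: -7787/3 ≈ -2595.7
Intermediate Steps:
T(J) = 1 (T(J) = (2*J)/((2*J)) = (2*J)*(1/(2*J)) = 1)
Y = 25/3 (Y = -(-25)/3 = -⅙*(-50) = 25/3 ≈ 8.3333)
Y - 2604 = 25/3 - 2604 = -7787/3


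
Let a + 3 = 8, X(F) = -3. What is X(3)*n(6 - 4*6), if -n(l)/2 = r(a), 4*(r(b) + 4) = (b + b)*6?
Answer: 66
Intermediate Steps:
a = 5 (a = -3 + 8 = 5)
r(b) = -4 + 3*b (r(b) = -4 + ((b + b)*6)/4 = -4 + ((2*b)*6)/4 = -4 + (12*b)/4 = -4 + 3*b)
n(l) = -22 (n(l) = -2*(-4 + 3*5) = -2*(-4 + 15) = -2*11 = -22)
X(3)*n(6 - 4*6) = -3*(-22) = 66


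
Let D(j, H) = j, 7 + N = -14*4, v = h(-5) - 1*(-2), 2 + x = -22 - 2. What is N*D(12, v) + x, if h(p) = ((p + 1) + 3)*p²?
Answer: -782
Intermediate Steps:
h(p) = p²*(4 + p) (h(p) = ((1 + p) + 3)*p² = (4 + p)*p² = p²*(4 + p))
x = -26 (x = -2 + (-22 - 2) = -2 - 24 = -26)
v = -23 (v = (-5)²*(4 - 5) - 1*(-2) = 25*(-1) + 2 = -25 + 2 = -23)
N = -63 (N = -7 - 14*4 = -7 - 56 = -63)
N*D(12, v) + x = -63*12 - 26 = -756 - 26 = -782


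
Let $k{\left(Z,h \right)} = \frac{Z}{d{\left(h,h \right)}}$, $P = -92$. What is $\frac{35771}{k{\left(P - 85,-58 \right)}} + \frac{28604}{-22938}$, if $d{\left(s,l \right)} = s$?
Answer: $\frac{2643601032}{225557} \approx 11720.0$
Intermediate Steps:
$k{\left(Z,h \right)} = \frac{Z}{h}$
$\frac{35771}{k{\left(P - 85,-58 \right)}} + \frac{28604}{-22938} = \frac{35771}{\left(-92 - 85\right) \frac{1}{-58}} + \frac{28604}{-22938} = \frac{35771}{\left(-92 - 85\right) \left(- \frac{1}{58}\right)} + 28604 \left(- \frac{1}{22938}\right) = \frac{35771}{\left(-177\right) \left(- \frac{1}{58}\right)} - \frac{14302}{11469} = \frac{35771}{\frac{177}{58}} - \frac{14302}{11469} = 35771 \cdot \frac{58}{177} - \frac{14302}{11469} = \frac{2074718}{177} - \frac{14302}{11469} = \frac{2643601032}{225557}$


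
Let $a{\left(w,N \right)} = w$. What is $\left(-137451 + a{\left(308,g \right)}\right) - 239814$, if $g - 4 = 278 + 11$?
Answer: $-376957$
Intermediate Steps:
$g = 293$ ($g = 4 + \left(278 + 11\right) = 4 + 289 = 293$)
$\left(-137451 + a{\left(308,g \right)}\right) - 239814 = \left(-137451 + 308\right) - 239814 = -137143 - 239814 = -376957$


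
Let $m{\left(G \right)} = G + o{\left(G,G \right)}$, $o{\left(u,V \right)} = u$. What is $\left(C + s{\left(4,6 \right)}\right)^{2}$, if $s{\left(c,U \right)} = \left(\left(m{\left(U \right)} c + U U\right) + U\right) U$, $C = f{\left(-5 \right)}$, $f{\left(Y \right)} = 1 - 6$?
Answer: $286225$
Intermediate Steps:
$f{\left(Y \right)} = -5$
$C = -5$
$m{\left(G \right)} = 2 G$ ($m{\left(G \right)} = G + G = 2 G$)
$s{\left(c,U \right)} = U \left(U + U^{2} + 2 U c\right)$ ($s{\left(c,U \right)} = \left(\left(2 U c + U U\right) + U\right) U = \left(\left(2 U c + U^{2}\right) + U\right) U = \left(\left(U^{2} + 2 U c\right) + U\right) U = \left(U + U^{2} + 2 U c\right) U = U \left(U + U^{2} + 2 U c\right)$)
$\left(C + s{\left(4,6 \right)}\right)^{2} = \left(-5 + 6^{2} \left(1 + 6 + 2 \cdot 4\right)\right)^{2} = \left(-5 + 36 \left(1 + 6 + 8\right)\right)^{2} = \left(-5 + 36 \cdot 15\right)^{2} = \left(-5 + 540\right)^{2} = 535^{2} = 286225$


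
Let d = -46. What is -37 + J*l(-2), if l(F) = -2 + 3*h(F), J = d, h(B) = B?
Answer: 331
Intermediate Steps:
J = -46
l(F) = -2 + 3*F
-37 + J*l(-2) = -37 - 46*(-2 + 3*(-2)) = -37 - 46*(-2 - 6) = -37 - 46*(-8) = -37 + 368 = 331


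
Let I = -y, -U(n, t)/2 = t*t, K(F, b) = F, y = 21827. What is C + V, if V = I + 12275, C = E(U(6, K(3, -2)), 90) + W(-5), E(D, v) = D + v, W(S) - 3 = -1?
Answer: -9478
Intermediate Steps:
U(n, t) = -2*t**2 (U(n, t) = -2*t*t = -2*t**2)
W(S) = 2 (W(S) = 3 - 1 = 2)
C = 74 (C = (-2*3**2 + 90) + 2 = (-2*9 + 90) + 2 = (-18 + 90) + 2 = 72 + 2 = 74)
I = -21827 (I = -1*21827 = -21827)
V = -9552 (V = -21827 + 12275 = -9552)
C + V = 74 - 9552 = -9478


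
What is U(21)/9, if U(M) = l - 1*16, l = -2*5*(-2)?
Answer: 4/9 ≈ 0.44444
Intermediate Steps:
l = 20 (l = -10*(-2) = 20)
U(M) = 4 (U(M) = 20 - 1*16 = 20 - 16 = 4)
U(21)/9 = 4/9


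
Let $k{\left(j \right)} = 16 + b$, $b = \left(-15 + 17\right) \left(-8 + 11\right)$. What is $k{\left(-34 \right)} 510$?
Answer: $11220$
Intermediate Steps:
$b = 6$ ($b = 2 \cdot 3 = 6$)
$k{\left(j \right)} = 22$ ($k{\left(j \right)} = 16 + 6 = 22$)
$k{\left(-34 \right)} 510 = 22 \cdot 510 = 11220$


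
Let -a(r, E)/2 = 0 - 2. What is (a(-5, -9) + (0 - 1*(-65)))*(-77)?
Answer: -5313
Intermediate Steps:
a(r, E) = 4 (a(r, E) = -2*(0 - 2) = -2*(-2) = 4)
(a(-5, -9) + (0 - 1*(-65)))*(-77) = (4 + (0 - 1*(-65)))*(-77) = (4 + (0 + 65))*(-77) = (4 + 65)*(-77) = 69*(-77) = -5313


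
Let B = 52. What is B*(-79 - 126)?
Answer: -10660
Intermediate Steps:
B*(-79 - 126) = 52*(-79 - 126) = 52*(-205) = -10660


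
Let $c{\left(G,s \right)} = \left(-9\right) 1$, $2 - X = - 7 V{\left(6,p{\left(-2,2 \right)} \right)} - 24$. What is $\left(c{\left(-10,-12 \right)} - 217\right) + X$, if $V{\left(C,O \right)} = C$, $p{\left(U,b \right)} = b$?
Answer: $-158$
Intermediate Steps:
$X = 68$ ($X = 2 - \left(\left(-7\right) 6 - 24\right) = 2 - \left(-42 - 24\right) = 2 - -66 = 2 + 66 = 68$)
$c{\left(G,s \right)} = -9$
$\left(c{\left(-10,-12 \right)} - 217\right) + X = \left(-9 - 217\right) + 68 = -226 + 68 = -158$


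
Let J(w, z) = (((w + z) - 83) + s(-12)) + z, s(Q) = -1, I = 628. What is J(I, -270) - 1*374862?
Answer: -374858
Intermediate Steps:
J(w, z) = -84 + w + 2*z (J(w, z) = (((w + z) - 83) - 1) + z = ((-83 + w + z) - 1) + z = (-84 + w + z) + z = -84 + w + 2*z)
J(I, -270) - 1*374862 = (-84 + 628 + 2*(-270)) - 1*374862 = (-84 + 628 - 540) - 374862 = 4 - 374862 = -374858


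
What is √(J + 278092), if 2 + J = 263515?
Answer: √541605 ≈ 735.94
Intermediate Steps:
J = 263513 (J = -2 + 263515 = 263513)
√(J + 278092) = √(263513 + 278092) = √541605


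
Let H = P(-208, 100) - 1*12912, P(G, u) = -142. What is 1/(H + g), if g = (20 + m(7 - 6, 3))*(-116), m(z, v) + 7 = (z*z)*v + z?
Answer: -1/15026 ≈ -6.6551e-5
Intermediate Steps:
m(z, v) = -7 + z + v*z² (m(z, v) = -7 + ((z*z)*v + z) = -7 + (z²*v + z) = -7 + (v*z² + z) = -7 + (z + v*z²) = -7 + z + v*z²)
H = -13054 (H = -142 - 1*12912 = -142 - 12912 = -13054)
g = -1972 (g = (20 + (-7 + (7 - 6) + 3*(7 - 6)²))*(-116) = (20 + (-7 + 1 + 3*1²))*(-116) = (20 + (-7 + 1 + 3*1))*(-116) = (20 + (-7 + 1 + 3))*(-116) = (20 - 3)*(-116) = 17*(-116) = -1972)
1/(H + g) = 1/(-13054 - 1972) = 1/(-15026) = -1/15026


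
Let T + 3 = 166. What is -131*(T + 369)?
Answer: -69692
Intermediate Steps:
T = 163 (T = -3 + 166 = 163)
-131*(T + 369) = -131*(163 + 369) = -131*532 = -69692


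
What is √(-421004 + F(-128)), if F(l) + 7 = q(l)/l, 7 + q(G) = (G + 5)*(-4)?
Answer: I*√107779786/16 ≈ 648.86*I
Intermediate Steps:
q(G) = -27 - 4*G (q(G) = -7 + (G + 5)*(-4) = -7 + (5 + G)*(-4) = -7 + (-20 - 4*G) = -27 - 4*G)
F(l) = -7 + (-27 - 4*l)/l
√(-421004 + F(-128)) = √(-421004 + (-11 - 27/(-128))) = √(-421004 + (-11 - 27*(-1/128))) = √(-421004 + (-11 + 27/128)) = √(-421004 - 1381/128) = √(-53889893/128) = I*√107779786/16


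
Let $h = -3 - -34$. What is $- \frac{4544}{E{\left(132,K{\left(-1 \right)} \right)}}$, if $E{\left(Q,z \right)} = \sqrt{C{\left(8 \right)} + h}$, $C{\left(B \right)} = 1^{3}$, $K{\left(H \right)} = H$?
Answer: $- 568 \sqrt{2} \approx -803.27$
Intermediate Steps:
$C{\left(B \right)} = 1$
$h = 31$ ($h = -3 + 34 = 31$)
$E{\left(Q,z \right)} = 4 \sqrt{2}$ ($E{\left(Q,z \right)} = \sqrt{1 + 31} = \sqrt{32} = 4 \sqrt{2}$)
$- \frac{4544}{E{\left(132,K{\left(-1 \right)} \right)}} = - \frac{4544}{4 \sqrt{2}} = - 4544 \frac{\sqrt{2}}{8} = - 568 \sqrt{2}$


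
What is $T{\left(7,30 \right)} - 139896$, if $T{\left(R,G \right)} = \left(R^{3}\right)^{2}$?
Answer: $-22247$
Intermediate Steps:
$T{\left(R,G \right)} = R^{6}$
$T{\left(7,30 \right)} - 139896 = 7^{6} - 139896 = 117649 - 139896 = -22247$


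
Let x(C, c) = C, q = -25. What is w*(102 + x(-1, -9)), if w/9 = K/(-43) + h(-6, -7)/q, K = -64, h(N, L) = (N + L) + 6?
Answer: 1728009/1075 ≈ 1607.4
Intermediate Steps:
h(N, L) = 6 + L + N (h(N, L) = (L + N) + 6 = 6 + L + N)
w = 17109/1075 (w = 9*(-64/(-43) + (6 - 7 - 6)/(-25)) = 9*(-64*(-1/43) - 7*(-1/25)) = 9*(64/43 + 7/25) = 9*(1901/1075) = 17109/1075 ≈ 15.915)
w*(102 + x(-1, -9)) = 17109*(102 - 1)/1075 = (17109/1075)*101 = 1728009/1075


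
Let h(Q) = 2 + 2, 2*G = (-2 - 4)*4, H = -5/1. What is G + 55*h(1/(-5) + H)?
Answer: 208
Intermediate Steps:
H = -5 (H = -5*1 = -5)
G = -12 (G = ((-2 - 4)*4)/2 = (-6*4)/2 = (½)*(-24) = -12)
h(Q) = 4
G + 55*h(1/(-5) + H) = -12 + 55*4 = -12 + 220 = 208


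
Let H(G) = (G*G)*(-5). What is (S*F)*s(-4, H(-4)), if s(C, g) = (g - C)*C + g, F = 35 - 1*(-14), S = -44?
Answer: -482944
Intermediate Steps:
H(G) = -5*G² (H(G) = G²*(-5) = -5*G²)
F = 49 (F = 35 + 14 = 49)
s(C, g) = g + C*(g - C) (s(C, g) = C*(g - C) + g = g + C*(g - C))
(S*F)*s(-4, H(-4)) = (-44*49)*(-5*(-4)² - 1*(-4)² - (-20)*(-4)²) = -2156*(-5*16 - 1*16 - (-20)*16) = -2156*(-80 - 16 - 4*(-80)) = -2156*(-80 - 16 + 320) = -2156*224 = -482944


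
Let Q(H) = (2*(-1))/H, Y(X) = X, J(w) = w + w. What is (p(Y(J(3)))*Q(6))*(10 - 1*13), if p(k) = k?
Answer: 6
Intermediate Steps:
J(w) = 2*w
Q(H) = -2/H
(p(Y(J(3)))*Q(6))*(10 - 1*13) = ((2*3)*(-2/6))*(10 - 1*13) = (6*(-2*1/6))*(10 - 13) = (6*(-1/3))*(-3) = -2*(-3) = 6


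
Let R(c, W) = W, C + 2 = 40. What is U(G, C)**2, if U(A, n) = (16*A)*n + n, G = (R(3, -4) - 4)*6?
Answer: 849489316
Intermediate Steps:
C = 38 (C = -2 + 40 = 38)
G = -48 (G = (-4 - 4)*6 = -8*6 = -48)
U(A, n) = n + 16*A*n (U(A, n) = 16*A*n + n = n + 16*A*n)
U(G, C)**2 = (38*(1 + 16*(-48)))**2 = (38*(1 - 768))**2 = (38*(-767))**2 = (-29146)**2 = 849489316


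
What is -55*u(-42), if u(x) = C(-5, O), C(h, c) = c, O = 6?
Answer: -330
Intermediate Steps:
u(x) = 6
-55*u(-42) = -55*6 = -330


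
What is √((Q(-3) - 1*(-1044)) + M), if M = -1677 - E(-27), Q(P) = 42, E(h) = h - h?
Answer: I*√591 ≈ 24.31*I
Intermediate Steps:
E(h) = 0
M = -1677 (M = -1677 - 1*0 = -1677 + 0 = -1677)
√((Q(-3) - 1*(-1044)) + M) = √((42 - 1*(-1044)) - 1677) = √((42 + 1044) - 1677) = √(1086 - 1677) = √(-591) = I*√591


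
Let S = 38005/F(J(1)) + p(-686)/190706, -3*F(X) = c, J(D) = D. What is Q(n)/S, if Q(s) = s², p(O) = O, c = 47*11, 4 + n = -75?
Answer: -27969609431/988349966 ≈ -28.299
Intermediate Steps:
n = -79 (n = -4 - 75 = -79)
c = 517
F(X) = -517/3 (F(X) = -⅓*517 = -517/3)
S = -988349966/4481591 (S = 38005/(-517/3) - 686/190706 = 38005*(-3/517) - 686*1/190706 = -10365/47 - 343/95353 = -988349966/4481591 ≈ -220.54)
Q(n)/S = (-79)²/(-988349966/4481591) = 6241*(-4481591/988349966) = -27969609431/988349966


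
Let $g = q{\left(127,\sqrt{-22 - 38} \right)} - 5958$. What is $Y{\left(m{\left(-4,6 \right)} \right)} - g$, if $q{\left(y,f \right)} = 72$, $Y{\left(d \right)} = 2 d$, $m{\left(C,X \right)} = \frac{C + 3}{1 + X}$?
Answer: $\frac{41200}{7} \approx 5885.7$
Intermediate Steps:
$m{\left(C,X \right)} = \frac{3 + C}{1 + X}$
$g = -5886$ ($g = 72 - 5958 = -5886$)
$Y{\left(m{\left(-4,6 \right)} \right)} - g = 2 \frac{3 - 4}{1 + 6} - -5886 = 2 \cdot \frac{1}{7} \left(-1\right) + 5886 = 2 \left(- \frac{1}{7}\right) + 5886 = - \frac{2}{7} + 5886 = \frac{41200}{7}$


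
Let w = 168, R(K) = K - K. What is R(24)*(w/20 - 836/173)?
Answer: 0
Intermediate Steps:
R(K) = 0
R(24)*(w/20 - 836/173) = 0*(168/20 - 836/173) = 0*(168*(1/20) - 836*1/173) = 0*(42/5 - 836/173) = 0*(3086/865) = 0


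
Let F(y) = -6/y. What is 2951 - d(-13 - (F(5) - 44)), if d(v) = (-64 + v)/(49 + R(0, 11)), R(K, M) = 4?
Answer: 14758/5 ≈ 2951.6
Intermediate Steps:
d(v) = -64/53 + v/53 (d(v) = (-64 + v)/(49 + 4) = (-64 + v)/53 = (-64 + v)*(1/53) = -64/53 + v/53)
2951 - d(-13 - (F(5) - 44)) = 2951 - (-64/53 + (-13 - (-6/5 - 44))/53) = 2951 - (-64/53 + (-13 - 1*(-226/5))/53) = 2951 - (-64/53 + (-13 + 226/5)/53) = 2951 - (-64/53 + (1/53)*(161/5)) = 2951 - (-64/53 + 161/265) = 2951 - 1*(-⅗) = 2951 + ⅗ = 14758/5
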